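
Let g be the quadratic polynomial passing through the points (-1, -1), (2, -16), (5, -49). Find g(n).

g(n) = -n^2 - 4n - 4

Using the Lagrange interpolation formula with nodes -1, 2, 5:
  L_0(n) = (n - 2)(n - 5) / 18
  L_1(n) = (n + 1)(n - 5) / -9
  L_2(n) = (n + 1)(n - 2) / 18
Then g(n) = -1·L_0(n) - 16·L_1(n) - 49·L_2(n).
Expanding and collecting terms gives g(n) = -n^2 - 4n - 4.
Check: g(2) = -16. ✓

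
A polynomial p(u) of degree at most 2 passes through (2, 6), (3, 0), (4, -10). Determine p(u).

Write p(u) = au^2 + bu + c. Substituting each data point gives a linear system:
  4a + 2b + c = 6
  9a + 3b + c = 0
  16a + 4b + c = -10
Solving the system yields a = -2, b = 4, c = 6.
So p(u) = -2u^2 + 4u + 6.
Check: p(2) = 6. ✓

p(u) = -2u^2 + 4u + 6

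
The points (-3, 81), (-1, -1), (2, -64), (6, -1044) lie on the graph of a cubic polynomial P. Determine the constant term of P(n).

Write P(n) = an^3 + bn^2 + cn + d. Substituting each data point gives a linear system:
  -27a + 9b - 3c + d = 81
  -a + b - c + d = -1
  8a + 4b + 2c + d = -64
  216a + 36b + 6c + d = -1044
Solving the system yields a = -4, b = -4, c = -5, d = -6.
So P(n) = -4n³ - 4n² - 5n - 6.
The constant term is -6.

-6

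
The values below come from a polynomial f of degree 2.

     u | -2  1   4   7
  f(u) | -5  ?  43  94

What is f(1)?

10

On equispaced nodes a degree-2 polynomial has vanishing third forward difference, so
  - f(-2) + 3·f(1) - 3·f(4) + f(7) = 0.
Substituting the known values and solving for f(1):
  3·f(1) = 30
  f(1) = 10.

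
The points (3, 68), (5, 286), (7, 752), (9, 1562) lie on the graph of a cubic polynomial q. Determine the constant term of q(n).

Write q(n) = an^3 + bn^2 + cn + d. Substituting each data point gives a linear system:
  27a + 9b + 3c + d = 68
  125a + 25b + 5c + d = 286
  343a + 49b + 7c + d = 752
  729a + 81b + 9c + d = 1562
Solving the system yields a = 2, b = 1, c = 3, d = -4.
So q(n) = 2n^3 + n^2 + 3n - 4.
The constant term is -4.

-4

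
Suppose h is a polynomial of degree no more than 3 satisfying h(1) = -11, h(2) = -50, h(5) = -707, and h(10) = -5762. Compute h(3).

-155

Using the Lagrange interpolation formula with nodes 1, 2, 5, 10:
  L_0(s) = (s - 2)(s - 5)(s - 10) / -36
  L_1(s) = (s - 1)(s - 5)(s - 10) / 24
  L_2(s) = (s - 1)(s - 2)(s - 10) / -60
  L_3(s) = (s - 1)(s - 2)(s - 5) / 360
Then h(s) = -11·L_0(s) - 50·L_1(s) - 707·L_2(s) - 5762·L_3(s).
Expanding and collecting terms gives h(s) = -6s^3 + 3s^2 - 6s - 2.
Evaluating at s = 3: h(3) = -155.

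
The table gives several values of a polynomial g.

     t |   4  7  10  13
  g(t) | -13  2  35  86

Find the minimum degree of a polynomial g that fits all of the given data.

Forward differences of the values at t = 4, 7, 10, 13:
  g  : -13  2  35  86
  Δ  : 15  33  51
  Δ^2: 18  18
  Δ^3: 0
The second differences are constant (18) and nonzero, while all higher differences vanish, so the minimal degree is 2.

2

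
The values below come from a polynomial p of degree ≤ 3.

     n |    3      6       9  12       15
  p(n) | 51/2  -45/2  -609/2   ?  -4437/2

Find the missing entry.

On equispaced nodes a degree-3 polynomial has vanishing fourth forward difference, so
  p(3) - 4·p(6) + 6·p(9) - 4·p(12) + p(15) = 0.
Substituting the known values and solving for p(12):
  -4·p(12) = 3930
  p(12) = -1965/2.

-1965/2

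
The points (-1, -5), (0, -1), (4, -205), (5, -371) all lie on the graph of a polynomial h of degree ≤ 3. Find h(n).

h(n) = -2n^3 - 5n^2 + n - 1

Write h(n) = an^3 + bn^2 + cn + d. Substituting each data point gives a linear system:
  -a + b - c + d = -5
  d = -1
  64a + 16b + 4c + d = -205
  125a + 25b + 5c + d = -371
Solving the system yields a = -2, b = -5, c = 1, d = -1.
So h(n) = -2n^3 - 5n^2 + n - 1.
Check: h(0) = -1. ✓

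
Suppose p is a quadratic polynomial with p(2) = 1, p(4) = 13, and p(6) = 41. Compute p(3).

5

Write p(n) = an^2 + bn + c. Substituting each data point gives a linear system:
  4a + 2b + c = 1
  16a + 4b + c = 13
  36a + 6b + c = 41
Solving the system yields a = 2, b = -6, c = 5.
So p(n) = 2n^2 - 6n + 5.
Then p(3) = 5.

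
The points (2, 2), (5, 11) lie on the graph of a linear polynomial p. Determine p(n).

p(n) = 3n - 4

Using the Lagrange interpolation formula with nodes 2, 5:
  L_0(n) = (n - 5) / -3
  L_1(n) = (n - 2) / 3
Then p(n) = 2·L_0(n) + 11·L_1(n).
Expanding and collecting terms gives p(n) = 3n - 4.
Check: p(2) = 2. ✓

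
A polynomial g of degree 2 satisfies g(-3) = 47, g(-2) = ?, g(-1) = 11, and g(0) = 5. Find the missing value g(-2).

25

The 3 known points determine the degree-2 polynomial uniquely.
Write g(n) = an^2 + bn + c. Substituting each data point gives a linear system:
  9a - 3b + c = 47
  a - b + c = 11
  c = 5
Solving the system yields a = 4, b = -2, c = 5.
So g(n) = 4n^2 - 2n + 5.
Then g(-2) = 25.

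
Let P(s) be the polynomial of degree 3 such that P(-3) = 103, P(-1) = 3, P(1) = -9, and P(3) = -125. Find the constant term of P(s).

-2

Write P(s) = as^3 + bs^2 + cs + d. Substituting each data point gives a linear system:
  -27a + 9b - 3c + d = 103
  -a + b - c + d = 3
  a + b + c + d = -9
  27a + 9b + 3c + d = -125
Solving the system yields a = -4, b = -1, c = -2, d = -2.
So P(s) = -4s^3 - s^2 - 2s - 2.
The constant term is -2.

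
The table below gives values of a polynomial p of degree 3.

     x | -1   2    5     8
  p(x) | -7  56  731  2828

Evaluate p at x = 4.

Forward differences of the values at x = -1, 2, 5, 8:
  p  : -7  56  731  2828
  Δ  : 63  675  2097
  Δ^2: 612  1422
  Δ^3: 810
The third differences are constant, confirming degree 3.
Interpolating (Newton forward form) and evaluating at x = 4 gives p(4) = 388.

388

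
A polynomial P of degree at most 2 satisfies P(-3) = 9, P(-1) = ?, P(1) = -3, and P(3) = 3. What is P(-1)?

-1

On equispaced nodes a degree-2 polynomial has vanishing third forward difference, so
  - P(-3) + 3·P(-1) - 3·P(1) + P(3) = 0.
Substituting the known values and solving for P(-1):
  3·P(-1) = -3
  P(-1) = -1.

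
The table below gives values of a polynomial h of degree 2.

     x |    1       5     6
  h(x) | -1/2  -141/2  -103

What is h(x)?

h(x) = -3x^2 + (1/2)x + 2

Write h(x) = ax^2 + bx + c. Substituting each data point gives a linear system:
  a + b + c = -1/2
  25a + 5b + c = -141/2
  36a + 6b + c = -103
Solving the system yields a = -3, b = 1/2, c = 2.
So h(x) = -3x² + (1/2)x + 2.
Check: h(1) = -1/2. ✓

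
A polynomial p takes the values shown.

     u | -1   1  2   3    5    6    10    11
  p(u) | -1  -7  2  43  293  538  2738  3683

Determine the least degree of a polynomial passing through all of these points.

Divided differences on the nodes -1, 1, 2, 3, 5, 6, 10, 11:
  order 0: -1  -7  2  43  293  538  2738  3683
  order 1: -3  9  41  125  245  550  945
  order 2: 4  16  28  40  61  79
  order 3: 3  3  3  3  3
  order 4: 0  0  0  0
  order 5: 0  0  0
  order 6: 0  0
  order 7: 0
The order-3 divided differences are all 3 (nonzero) and every higher order vanishes, so the data lies on a polynomial of degree exactly 3.

3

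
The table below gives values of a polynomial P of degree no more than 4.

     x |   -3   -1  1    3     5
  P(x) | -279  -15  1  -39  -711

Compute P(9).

-10095

Forward differences of the values at x = -3, -1, 1, 3, 5:
  P  : -279  -15  1  -39  -711
  Δ  : 264  16  -40  -672
  Δ^2: -248  -56  -632
  Δ^3: 192  -576
  Δ^4: -768
The fourth differences are constant, confirming degree 4.
Interpolating (Newton forward form) and evaluating at x = 9 gives P(9) = -10095.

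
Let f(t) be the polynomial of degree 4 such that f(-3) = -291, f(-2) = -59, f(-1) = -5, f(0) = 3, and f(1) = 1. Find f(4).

Forward differences of the values at t = -3, -2, -1, 0, 1:
  f  : -291  -59  -5  3  1
  Δ  : 232  54  8  -2
  Δ^2: -178  -46  -10
  Δ^3: 132  36
  Δ^4: -96
The fourth differences are constant, confirming degree 4.
Interpolating (Newton forward form) and evaluating at t = 4 gives f(4) = -1145.

-1145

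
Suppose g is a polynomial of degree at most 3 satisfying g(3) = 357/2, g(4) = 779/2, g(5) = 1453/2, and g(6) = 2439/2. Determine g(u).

Write g(u) = au^3 + bu^2 + cu + d. Substituting each data point gives a linear system:
  27a + 9b + 3c + d = 357/2
  64a + 16b + 4c + d = 779/2
  125a + 25b + 5c + d = 1453/2
  216a + 36b + 6c + d = 2439/2
Solving the system yields a = 5, b = 3, c = 5, d = 3/2.
So g(u) = 5u^3 + 3u^2 + 5u + 3/2.
Check: g(5) = 1453/2. ✓

g(u) = 5u^3 + 3u^2 + 5u + 3/2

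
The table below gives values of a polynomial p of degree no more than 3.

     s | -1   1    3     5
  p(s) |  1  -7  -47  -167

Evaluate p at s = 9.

-839

Write p(s) = as^3 + bs^2 + cs + d. Substituting each data point gives a linear system:
  -a + b - c + d = 1
  a + b + c + d = -7
  27a + 9b + 3c + d = -47
  125a + 25b + 5c + d = -167
Solving the system yields a = -1, b = -1, c = -3, d = -2.
So p(s) = -s^3 - s^2 - 3s - 2.
Then p(9) = -839.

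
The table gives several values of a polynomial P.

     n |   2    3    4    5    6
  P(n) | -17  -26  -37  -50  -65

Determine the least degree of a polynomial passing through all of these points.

2

Forward differences of the values at n = 2, 3, 4, 5, 6:
  P  : -17  -26  -37  -50  -65
  Δ  : -9  -11  -13  -15
  Δ^2: -2  -2  -2
  Δ^3: 0  0
  Δ^4: 0
The second differences are constant (-2) and nonzero, while all higher differences vanish, so the minimal degree is 2.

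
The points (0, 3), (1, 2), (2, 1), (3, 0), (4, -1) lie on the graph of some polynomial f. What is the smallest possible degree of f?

Forward differences of the values at n = 0, 1, 2, 3, 4:
  f  : 3  2  1  0  -1
  Δ  : -1  -1  -1  -1
  Δ^2: 0  0  0
  Δ^3: 0  0
  Δ^4: 0
The first differences are constant (-1) and nonzero, while all higher differences vanish, so the minimal degree is 1.

1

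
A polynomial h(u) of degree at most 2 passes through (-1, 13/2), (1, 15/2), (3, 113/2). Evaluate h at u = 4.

Write h(u) = au^2 + bu + c. Substituting each data point gives a linear system:
  a - b + c = 13/2
  a + b + c = 15/2
  9a + 3b + c = 113/2
Solving the system yields a = 6, b = 1/2, c = 1.
So h(u) = 6u^2 + (1/2)u + 1.
Then h(4) = 99.

99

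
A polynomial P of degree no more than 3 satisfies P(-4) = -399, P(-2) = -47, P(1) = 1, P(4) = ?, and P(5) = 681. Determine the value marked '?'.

337

The 4 known points determine the degree-3 polynomial uniquely.
Write P(u) = au^3 + bu^2 + cu + d. Substituting each data point gives a linear system:
  -64a + 16b - 4c + d = -399
  -8a + 4b - 2c + d = -47
  a + b + c + d = 1
  125a + 25b + 5c + d = 681
Solving the system yields a = 6, b = -2, c = -4, d = 1.
So P(u) = 6u^3 - 2u^2 - 4u + 1.
Then P(4) = 337.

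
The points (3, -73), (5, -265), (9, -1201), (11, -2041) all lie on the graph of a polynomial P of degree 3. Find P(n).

P(n) = -n^3 - 6n^2 + n + 5

Write P(n) = an^3 + bn^2 + cn + d. Substituting each data point gives a linear system:
  27a + 9b + 3c + d = -73
  125a + 25b + 5c + d = -265
  729a + 81b + 9c + d = -1201
  1331a + 121b + 11c + d = -2041
Solving the system yields a = -1, b = -6, c = 1, d = 5.
So P(n) = -n³ - 6n² + n + 5.
Check: P(3) = -73. ✓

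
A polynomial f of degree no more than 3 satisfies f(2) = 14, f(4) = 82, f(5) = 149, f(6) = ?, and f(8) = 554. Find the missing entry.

246

The 4 known points determine the degree-3 polynomial uniquely.
Write f(s) = as^3 + bs^2 + cs + d. Substituting each data point gives a linear system:
  8a + 4b + 2c + d = 14
  64a + 16b + 4c + d = 82
  125a + 25b + 5c + d = 149
  512a + 64b + 8c + d = 554
Solving the system yields a = 1, b = 0, c = 6, d = -6.
So f(s) = s^3 + 6s - 6.
Then f(6) = 246.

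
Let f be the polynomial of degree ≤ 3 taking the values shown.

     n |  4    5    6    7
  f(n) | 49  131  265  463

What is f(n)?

f(n) = 2n^3 - 4n^2 - 4n + 1

Write f(n) = an^3 + bn^2 + cn + d. Substituting each data point gives a linear system:
  64a + 16b + 4c + d = 49
  125a + 25b + 5c + d = 131
  216a + 36b + 6c + d = 265
  343a + 49b + 7c + d = 463
Solving the system yields a = 2, b = -4, c = -4, d = 1.
So f(n) = 2n^3 - 4n^2 - 4n + 1.
Check: f(5) = 131. ✓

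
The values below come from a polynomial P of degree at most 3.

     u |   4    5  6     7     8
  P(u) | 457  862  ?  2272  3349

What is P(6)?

On equispaced nodes a degree-3 polynomial has vanishing fourth forward difference, so
  P(4) - 4·P(5) + 6·P(6) - 4·P(7) + P(8) = 0.
Substituting the known values and solving for P(6):
  6·P(6) = 8730
  P(6) = 1455.

1455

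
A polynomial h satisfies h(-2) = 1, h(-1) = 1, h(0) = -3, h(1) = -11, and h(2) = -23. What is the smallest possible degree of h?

2

Forward differences of the values at t = -2, -1, 0, 1, 2:
  h  : 1  1  -3  -11  -23
  Δ  : 0  -4  -8  -12
  Δ^2: -4  -4  -4
  Δ^3: 0  0
  Δ^4: 0
The second differences are constant (-4) and nonzero, while all higher differences vanish, so the minimal degree is 2.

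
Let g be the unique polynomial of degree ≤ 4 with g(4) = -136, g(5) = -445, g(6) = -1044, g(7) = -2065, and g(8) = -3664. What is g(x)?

g(x) = -x^4 + 6x^2 + 6x

Write g(x) = ax^4 + bx^3 + cx^2 + dx + e. Substituting each data point gives a linear system:
  256a + 64b + 16c + 4d + e = -136
  625a + 125b + 25c + 5d + e = -445
  1296a + 216b + 36c + 6d + e = -1044
  2401a + 343b + 49c + 7d + e = -2065
  4096a + 512b + 64c + 8d + e = -3664
Solving the system yields a = -1, b = 0, c = 6, d = 6, e = 0.
So g(x) = -x⁴ + 6x² + 6x.
Check: g(4) = -136. ✓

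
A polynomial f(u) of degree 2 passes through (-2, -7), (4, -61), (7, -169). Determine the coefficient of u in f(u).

-3

Write f(u) = au^2 + bu + c. Substituting each data point gives a linear system:
  4a - 2b + c = -7
  16a + 4b + c = -61
  49a + 7b + c = -169
Solving the system yields a = -3, b = -3, c = -1.
So f(u) = -3u^2 - 3u - 1.
The coefficient of u is -3.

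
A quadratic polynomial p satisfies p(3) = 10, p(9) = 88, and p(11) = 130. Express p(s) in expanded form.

Write p(s) = as^2 + bs + c. Substituting each data point gives a linear system:
  9a + 3b + c = 10
  81a + 9b + c = 88
  121a + 11b + c = 130
Solving the system yields a = 1, b = 1, c = -2.
So p(s) = s² + s - 2.
Check: p(11) = 130. ✓

p(s) = s^2 + s - 2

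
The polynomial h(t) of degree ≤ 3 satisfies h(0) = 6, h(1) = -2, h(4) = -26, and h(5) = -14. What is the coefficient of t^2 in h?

Write h(t) = at^3 + bt^2 + ct + d. Substituting each data point gives a linear system:
  d = 6
  a + b + c + d = -2
  64a + 16b + 4c + d = -26
  125a + 25b + 5c + d = -14
Solving the system yields a = 1, b = -5, c = -4, d = 6.
So h(t) = t³ - 5t² - 4t + 6.
The coefficient of t^2 is -5.

-5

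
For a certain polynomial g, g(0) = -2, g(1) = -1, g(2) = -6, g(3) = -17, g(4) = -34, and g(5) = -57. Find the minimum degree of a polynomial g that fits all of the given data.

Forward differences of the values at x = 0, 1, 2, 3, 4, 5:
  g  : -2  -1  -6  -17  -34  -57
  Δ  : 1  -5  -11  -17  -23
  Δ^2: -6  -6  -6  -6
  Δ^3: 0  0  0
  Δ^4: 0  0
  Δ^5: 0
The second differences are constant (-6) and nonzero, while all higher differences vanish, so the minimal degree is 2.

2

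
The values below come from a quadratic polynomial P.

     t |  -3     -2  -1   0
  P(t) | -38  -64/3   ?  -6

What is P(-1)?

-32/3

On equispaced nodes a degree-2 polynomial has vanishing third forward difference, so
  - P(-3) + 3·P(-2) - 3·P(-1) + P(0) = 0.
Substituting the known values and solving for P(-1):
  -3·P(-1) = 32
  P(-1) = -32/3.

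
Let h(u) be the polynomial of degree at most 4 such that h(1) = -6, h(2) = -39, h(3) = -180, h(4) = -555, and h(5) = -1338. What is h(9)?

Write h(u) = au^4 + bu^3 + cu^2 + du + e. Substituting each data point gives a linear system:
  a + b + c + d + e = -6
  16a + 8b + 4c + 2d + e = -39
  81a + 27b + 9c + 3d + e = -180
  256a + 64b + 16c + 4d + e = -555
  625a + 125b + 25c + 5d + e = -1338
Solving the system yields a = -2, b = -1, c = 2, d = -2, e = -3.
So h(u) = -2u^4 - u^3 + 2u^2 - 2u - 3.
Then h(9) = -13710.

-13710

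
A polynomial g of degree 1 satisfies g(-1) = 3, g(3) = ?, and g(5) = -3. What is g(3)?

The 2 known points determine the degree-1 polynomial uniquely.
Write g(n) = an + b. Substituting each data point gives a linear system:
  -a + b = 3
  5a + b = -3
Solving the system yields a = -1, b = 2.
So g(n) = -n + 2.
Then g(3) = -1.

-1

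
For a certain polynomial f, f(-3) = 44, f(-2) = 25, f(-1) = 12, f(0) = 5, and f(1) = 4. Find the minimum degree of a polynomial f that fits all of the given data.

2

Forward differences of the values at t = -3, -2, -1, 0, 1:
  f  : 44  25  12  5  4
  Δ  : -19  -13  -7  -1
  Δ^2: 6  6  6
  Δ^3: 0  0
  Δ^4: 0
The second differences are constant (6) and nonzero, while all higher differences vanish, so the minimal degree is 2.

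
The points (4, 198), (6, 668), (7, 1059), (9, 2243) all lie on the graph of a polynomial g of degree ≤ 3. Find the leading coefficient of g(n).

Write g(n) = an^3 + bn^2 + cn + d. Substituting each data point gives a linear system:
  64a + 16b + 4c + d = 198
  216a + 36b + 6c + d = 668
  343a + 49b + 7c + d = 1059
  729a + 81b + 9c + d = 2243
Solving the system yields a = 3, b = 1, c = -3, d = 2.
So g(n) = 3n^3 + n^2 - 3n + 2.
The leading coefficient is 3.

3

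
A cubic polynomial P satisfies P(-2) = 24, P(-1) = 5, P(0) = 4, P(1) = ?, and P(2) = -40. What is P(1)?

-3

The 4 known points determine the degree-3 polynomial uniquely.
Write P(t) = at^3 + bt^2 + ct + d. Substituting each data point gives a linear system:
  -8a + 4b - 2c + d = 24
  -a + b - c + d = 5
  d = 4
  8a + 4b + 2c + d = -40
Solving the system yields a = -4, b = -3, c = 0, d = 4.
So P(t) = -4t^3 - 3t^2 + 4.
Then P(1) = -3.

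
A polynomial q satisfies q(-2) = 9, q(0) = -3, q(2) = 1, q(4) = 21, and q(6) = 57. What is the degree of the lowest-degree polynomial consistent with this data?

Forward differences of the values at s = -2, 0, 2, 4, 6:
  q  : 9  -3  1  21  57
  Δ  : -12  4  20  36
  Δ^2: 16  16  16
  Δ^3: 0  0
  Δ^4: 0
The second differences are constant (16) and nonzero, while all higher differences vanish, so the minimal degree is 2.

2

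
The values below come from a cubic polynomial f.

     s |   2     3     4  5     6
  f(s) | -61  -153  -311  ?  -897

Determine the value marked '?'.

The 4 known points determine the degree-3 polynomial uniquely.
Write f(s) = as^3 + bs^2 + cs + d. Substituting each data point gives a linear system:
  8a + 4b + 2c + d = -61
  27a + 9b + 3c + d = -153
  64a + 16b + 4c + d = -311
  216a + 36b + 6c + d = -897
Solving the system yields a = -3, b = -6, c = -5, d = -3.
So f(s) = -3s³ - 6s² - 5s - 3.
Then f(5) = -553.

-553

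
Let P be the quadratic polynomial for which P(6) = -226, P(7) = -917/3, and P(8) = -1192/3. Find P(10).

Write P(n) = an^2 + bn + c. Substituting each data point gives a linear system:
  36a + 6b + c = -226
  49a + 7b + c = -917/3
  64a + 8b + c = -1192/3
Solving the system yields a = -6, b = -5/3, c = 0.
So P(n) = -6n² - (5/3)n.
Then P(10) = -1850/3.

-1850/3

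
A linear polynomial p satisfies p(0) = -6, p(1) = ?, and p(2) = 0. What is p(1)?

-3

The 2 known points determine the degree-1 polynomial uniquely.
Write p(s) = as + b. Substituting each data point gives a linear system:
  b = -6
  2a + b = 0
Solving the system yields a = 3, b = -6.
So p(s) = 3s - 6.
Then p(1) = -3.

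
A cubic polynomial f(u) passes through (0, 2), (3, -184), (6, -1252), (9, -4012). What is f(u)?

Write f(u) = au^3 + bu^2 + cu + d. Substituting each data point gives a linear system:
  d = 2
  27a + 9b + 3c + d = -184
  216a + 36b + 6c + d = -1252
  729a + 81b + 9c + d = -4012
Solving the system yields a = -5, b = -4, c = -5, d = 2.
So f(u) = -5u^3 - 4u^2 - 5u + 2.
Check: f(3) = -184. ✓

f(u) = -5u^3 - 4u^2 - 5u + 2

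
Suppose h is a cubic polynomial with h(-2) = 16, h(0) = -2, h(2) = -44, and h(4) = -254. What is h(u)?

h(u) = -3u^3 - 3u^2 - 3u - 2

Using the Lagrange interpolation formula with nodes -2, 0, 2, 4:
  L_0(u) = u(u - 2)(u - 4) / -48
  L_1(u) = (u + 2)(u - 2)(u - 4) / 16
  L_2(u) = (u + 2)u(u - 4) / -16
  L_3(u) = (u + 2)u(u - 2) / 48
Then h(u) = 16·L_0(u) - 2·L_1(u) - 44·L_2(u) - 254·L_3(u).
Expanding and collecting terms gives h(u) = -3u^3 - 3u^2 - 3u - 2.
Check: h(2) = -44. ✓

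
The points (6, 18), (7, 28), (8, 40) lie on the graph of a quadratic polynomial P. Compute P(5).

10

Using the Lagrange interpolation formula with nodes 6, 7, 8:
  L_0(x) = (x - 7)(x - 8) / 2
  L_1(x) = (x - 6)(x - 8) / -1
  L_2(x) = (x - 6)(x - 7) / 2
Then P(x) = 18·L_0(x) + 28·L_1(x) + 40·L_2(x).
Expanding and collecting terms gives P(x) = x² - 3x.
Evaluating at x = 5: P(5) = 10.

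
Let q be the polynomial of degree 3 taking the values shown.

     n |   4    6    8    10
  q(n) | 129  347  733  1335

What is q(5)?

220

Write q(n) = an^3 + bn^2 + cn + d. Substituting each data point gives a linear system:
  64a + 16b + 4c + d = 129
  216a + 36b + 6c + d = 347
  512a + 64b + 8c + d = 733
  1000a + 100b + 10c + d = 1335
Solving the system yields a = 1, b = 3, c = 3, d = 5.
So q(n) = n^3 + 3n^2 + 3n + 5.
Then q(5) = 220.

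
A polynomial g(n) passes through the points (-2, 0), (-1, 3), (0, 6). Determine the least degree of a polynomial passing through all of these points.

1

Forward differences of the values at n = -2, -1, 0:
  g  : 0  3  6
  Δ  : 3  3
  Δ^2: 0
The first differences are constant (3) and nonzero, while all higher differences vanish, so the minimal degree is 1.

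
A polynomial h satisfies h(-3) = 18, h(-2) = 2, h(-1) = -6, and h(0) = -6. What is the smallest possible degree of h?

Forward differences of the values at t = -3, -2, -1, 0:
  h  : 18  2  -6  -6
  Δ  : -16  -8  0
  Δ^2: 8  8
  Δ^3: 0
The second differences are constant (8) and nonzero, while all higher differences vanish, so the minimal degree is 2.

2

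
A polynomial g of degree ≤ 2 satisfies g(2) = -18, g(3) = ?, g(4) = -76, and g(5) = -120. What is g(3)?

The 3 known points determine the degree-2 polynomial uniquely.
Write g(x) = ax^2 + bx + c. Substituting each data point gives a linear system:
  4a + 2b + c = -18
  16a + 4b + c = -76
  25a + 5b + c = -120
Solving the system yields a = -5, b = 1, c = 0.
So g(x) = -5x² + x.
Then g(3) = -42.

-42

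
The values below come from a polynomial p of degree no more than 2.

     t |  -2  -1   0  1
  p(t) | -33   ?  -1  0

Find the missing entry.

On equispaced nodes a degree-2 polynomial has vanishing third forward difference, so
  - p(-2) + 3·p(-1) - 3·p(0) + p(1) = 0.
Substituting the known values and solving for p(-1):
  3·p(-1) = -36
  p(-1) = -12.

-12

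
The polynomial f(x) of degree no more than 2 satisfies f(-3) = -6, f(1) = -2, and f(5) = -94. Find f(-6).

-72

Using the Lagrange interpolation formula with nodes -3, 1, 5:
  L_0(x) = (x - 1)(x - 5) / 32
  L_1(x) = (x + 3)(x - 5) / -16
  L_2(x) = (x + 3)(x - 1) / 32
Then f(x) = -6·L_0(x) - 2·L_1(x) - 94·L_2(x).
Expanding and collecting terms gives f(x) = -3x² - 5x + 6.
Evaluating at x = -6: f(-6) = -72.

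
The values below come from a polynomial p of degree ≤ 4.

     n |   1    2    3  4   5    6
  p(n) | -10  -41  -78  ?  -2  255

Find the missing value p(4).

-85

The 5 known points determine the degree-4 polynomial uniquely.
Write p(n) = an^4 + bn^3 + cn^2 + dn + e. Substituting each data point gives a linear system:
  a + b + c + d + e = -10
  16a + 8b + 4c + 2d + e = -41
  81a + 27b + 9c + 3d + e = -78
  625a + 125b + 25c + 5d + e = -2
  1296a + 216b + 36c + 6d + e = 255
Solving the system yields a = 1, b = -4, c = -4, d = -6, e = 3.
So p(n) = n⁴ - 4n³ - 4n² - 6n + 3.
Then p(4) = -85.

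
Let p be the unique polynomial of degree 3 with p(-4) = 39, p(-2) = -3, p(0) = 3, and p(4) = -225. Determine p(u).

Using the Lagrange interpolation formula with nodes -4, -2, 0, 4:
  L_0(u) = (u + 2)u(u - 4) / -64
  L_1(u) = (u + 4)u(u - 4) / 24
  L_2(u) = (u + 4)(u + 2)(u - 4) / -32
  L_3(u) = (u + 4)(u + 2)u / 192
Then p(u) = 39·L_0(u) - 3·L_1(u) + 3·L_2(u) - 225·L_3(u).
Expanding and collecting terms gives p(u) = -2u^3 - 6u^2 - u + 3.
Check: p(4) = -225. ✓

p(u) = -2u^3 - 6u^2 - u + 3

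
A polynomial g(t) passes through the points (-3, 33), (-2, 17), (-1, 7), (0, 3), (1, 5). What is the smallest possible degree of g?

2

Forward differences of the values at t = -3, -2, -1, 0, 1:
  g  : 33  17  7  3  5
  Δ  : -16  -10  -4  2
  Δ^2: 6  6  6
  Δ^3: 0  0
  Δ^4: 0
The second differences are constant (6) and nonzero, while all higher differences vanish, so the minimal degree is 2.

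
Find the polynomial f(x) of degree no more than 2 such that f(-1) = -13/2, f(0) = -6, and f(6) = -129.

f(x) = -3x^2 - (5/2)x - 6

Write f(x) = ax^2 + bx + c. Substituting each data point gives a linear system:
  a - b + c = -13/2
  c = -6
  36a + 6b + c = -129
Solving the system yields a = -3, b = -5/2, c = -6.
So f(x) = -3x^2 - (5/2)x - 6.
Check: f(6) = -129. ✓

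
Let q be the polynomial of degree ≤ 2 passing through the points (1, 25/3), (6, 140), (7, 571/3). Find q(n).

q(n) = 4n^2 - (5/3)n + 6

Write q(n) = an^2 + bn + c. Substituting each data point gives a linear system:
  a + b + c = 25/3
  36a + 6b + c = 140
  49a + 7b + c = 571/3
Solving the system yields a = 4, b = -5/3, c = 6.
So q(n) = 4n^2 - (5/3)n + 6.
Check: q(6) = 140. ✓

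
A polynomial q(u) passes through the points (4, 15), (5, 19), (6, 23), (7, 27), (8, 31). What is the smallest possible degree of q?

Forward differences of the values at u = 4, 5, 6, 7, 8:
  q  : 15  19  23  27  31
  Δ  : 4  4  4  4
  Δ^2: 0  0  0
  Δ^3: 0  0
  Δ^4: 0
The first differences are constant (4) and nonzero, while all higher differences vanish, so the minimal degree is 1.

1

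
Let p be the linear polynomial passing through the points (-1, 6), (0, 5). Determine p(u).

p(u) = -u + 5

Using the Lagrange interpolation formula with nodes -1, 0:
  L_0(u) = u / -1
  L_1(u) = (u + 1) / 1
Then p(u) = 6·L_0(u) + 5·L_1(u).
Expanding and collecting terms gives p(u) = -u + 5.
Check: p(-1) = 6. ✓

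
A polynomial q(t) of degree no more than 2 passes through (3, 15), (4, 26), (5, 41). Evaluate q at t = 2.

Using the Lagrange interpolation formula with nodes 3, 4, 5:
  L_0(t) = (t - 4)(t - 5) / 2
  L_1(t) = (t - 3)(t - 5) / -1
  L_2(t) = (t - 3)(t - 4) / 2
Then q(t) = 15·L_0(t) + 26·L_1(t) + 41·L_2(t).
Expanding and collecting terms gives q(t) = 2t^2 - 3t + 6.
Evaluating at t = 2: q(2) = 8.

8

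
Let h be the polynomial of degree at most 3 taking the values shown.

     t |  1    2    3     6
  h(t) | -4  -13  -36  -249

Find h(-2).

Write h(t) = at^3 + bt^2 + ct + d. Substituting each data point gives a linear system:
  a + b + c + d = -4
  8a + 4b + 2c + d = -13
  27a + 9b + 3c + d = -36
  216a + 36b + 6c + d = -249
Solving the system yields a = -1, b = -1, c = 1, d = -3.
So h(t) = -t^3 - t^2 + t - 3.
Then h(-2) = -1.

-1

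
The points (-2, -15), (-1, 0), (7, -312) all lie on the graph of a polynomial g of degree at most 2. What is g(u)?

Using the Lagrange interpolation formula with nodes -2, -1, 7:
  L_0(u) = (u + 1)(u - 7) / 9
  L_1(u) = (u + 2)(u - 7) / -8
  L_2(u) = (u + 2)(u + 1) / 72
Then g(u) = -15·L_0(u) + 0·L_1(u) - 312·L_2(u).
Expanding and collecting terms gives g(u) = -6u² - 3u + 3.
Check: g(-2) = -15. ✓

g(u) = -6u^2 - 3u + 3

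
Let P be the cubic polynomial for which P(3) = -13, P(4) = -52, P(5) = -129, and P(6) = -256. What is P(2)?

Forward differences of the values at t = 3, 4, 5, 6:
  P  : -13  -52  -129  -256
  Δ  : -39  -77  -127
  Δ^2: -38  -50
  Δ^3: -12
The third differences are constant, confirming degree 3.
Interpolating (Newton forward form) and evaluating at t = 2 gives P(2) = 0.

0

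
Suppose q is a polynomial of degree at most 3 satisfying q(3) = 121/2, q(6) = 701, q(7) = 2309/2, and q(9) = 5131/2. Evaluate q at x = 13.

Using the Lagrange interpolation formula with nodes 3, 6, 7, 9:
  L_0(x) = (x - 6)(x - 7)(x - 9) / -72
  L_1(x) = (x - 3)(x - 7)(x - 9) / 9
  L_2(x) = (x - 3)(x - 6)(x - 9) / -8
  L_3(x) = (x - 3)(x - 6)(x - 7) / 36
Then q(x) = 121/2·L_0(x) + 701·L_1(x) + 2309/2·L_2(x) + 5131/2·L_3(x).
Expanding and collecting terms gives q(x) = 4x^3 - 4x^2 - (5/2)x - 4.
Evaluating at x = 13: q(13) = 16151/2.

16151/2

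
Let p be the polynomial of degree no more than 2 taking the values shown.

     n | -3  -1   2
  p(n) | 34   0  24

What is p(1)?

6

Using the Lagrange interpolation formula with nodes -3, -1, 2:
  L_0(n) = (n + 1)(n - 2) / 10
  L_1(n) = (n + 3)(n - 2) / -6
  L_2(n) = (n + 3)(n + 1) / 15
Then p(n) = 34·L_0(n) + 0·L_1(n) + 24·L_2(n).
Expanding and collecting terms gives p(n) = 5n^2 + 3n - 2.
Evaluating at n = 1: p(1) = 6.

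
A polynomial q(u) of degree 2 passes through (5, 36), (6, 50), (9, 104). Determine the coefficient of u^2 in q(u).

Write q(u) = au^2 + bu + c. Substituting each data point gives a linear system:
  25a + 5b + c = 36
  36a + 6b + c = 50
  81a + 9b + c = 104
Solving the system yields a = 1, b = 3, c = -4.
So q(u) = u^2 + 3u - 4.
The leading coefficient is 1.

1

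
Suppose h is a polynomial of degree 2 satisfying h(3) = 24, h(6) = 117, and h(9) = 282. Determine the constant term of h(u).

Write h(u) = au^2 + bu + c. Substituting each data point gives a linear system:
  9a + 3b + c = 24
  36a + 6b + c = 117
  81a + 9b + c = 282
Solving the system yields a = 4, b = -5, c = 3.
So h(u) = 4u^2 - 5u + 3.
The constant term is 3.

3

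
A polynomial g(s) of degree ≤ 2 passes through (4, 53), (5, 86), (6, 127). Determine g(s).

Using the Lagrange interpolation formula with nodes 4, 5, 6:
  L_0(s) = (s - 5)(s - 6) / 2
  L_1(s) = (s - 4)(s - 6) / -1
  L_2(s) = (s - 4)(s - 5) / 2
Then g(s) = 53·L_0(s) + 86·L_1(s) + 127·L_2(s).
Expanding and collecting terms gives g(s) = 4s² - 3s + 1.
Check: g(5) = 86. ✓

g(s) = 4s^2 - 3s + 1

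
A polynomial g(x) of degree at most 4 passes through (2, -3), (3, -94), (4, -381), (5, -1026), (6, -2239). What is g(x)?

g(x) = -2x^4 + x^3 + 3x^2 + 5x - 1

Write g(x) = ax^4 + bx^3 + cx^2 + dx + e. Substituting each data point gives a linear system:
  16a + 8b + 4c + 2d + e = -3
  81a + 27b + 9c + 3d + e = -94
  256a + 64b + 16c + 4d + e = -381
  625a + 125b + 25c + 5d + e = -1026
  1296a + 216b + 36c + 6d + e = -2239
Solving the system yields a = -2, b = 1, c = 3, d = 5, e = -1.
So g(x) = -2x⁴ + x³ + 3x² + 5x - 1.
Check: g(2) = -3. ✓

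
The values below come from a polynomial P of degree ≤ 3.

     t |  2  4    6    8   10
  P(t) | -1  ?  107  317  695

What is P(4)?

17

The 4 known points determine the degree-3 polynomial uniquely.
Write P(t) = at^3 + bt^2 + ct + d. Substituting each data point gives a linear system:
  8a + 4b + 2c + d = -1
  216a + 36b + 6c + d = 107
  512a + 64b + 8c + d = 317
  1000a + 100b + 10c + d = 695
Solving the system yields a = 1, b = -3, c = -1, d = 5.
So P(t) = t^3 - 3t^2 - t + 5.
Then P(4) = 17.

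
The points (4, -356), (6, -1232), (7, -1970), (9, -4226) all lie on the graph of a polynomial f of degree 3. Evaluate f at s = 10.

-5816

Write f(s) = as^3 + bs^2 + cs + d. Substituting each data point gives a linear system:
  64a + 16b + 4c + d = -356
  216a + 36b + 6c + d = -1232
  343a + 49b + 7c + d = -1970
  729a + 81b + 9c + d = -4226
Solving the system yields a = -6, b = 2, c = -2, d = 4.
So f(s) = -6s^3 + 2s^2 - 2s + 4.
Then f(10) = -5816.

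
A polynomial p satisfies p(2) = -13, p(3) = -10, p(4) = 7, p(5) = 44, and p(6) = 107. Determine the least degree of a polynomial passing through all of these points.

3

Forward differences of the values at x = 2, 3, 4, 5, 6:
  p  : -13  -10  7  44  107
  Δ  : 3  17  37  63
  Δ^2: 14  20  26
  Δ^3: 6  6
  Δ^4: 0
The third differences are constant (6) and nonzero, while all higher differences vanish, so the minimal degree is 3.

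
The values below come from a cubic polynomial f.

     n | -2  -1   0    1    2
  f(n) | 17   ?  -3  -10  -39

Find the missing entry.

0

The 4 known points determine the degree-3 polynomial uniquely.
Write f(n) = an^3 + bn^2 + cn + d. Substituting each data point gives a linear system:
  -8a + 4b - 2c + d = 17
  d = -3
  a + b + c + d = -10
  8a + 4b + 2c + d = -39
Solving the system yields a = -3, b = -2, c = -2, d = -3.
So f(n) = -3n^3 - 2n^2 - 2n - 3.
Then f(-1) = 0.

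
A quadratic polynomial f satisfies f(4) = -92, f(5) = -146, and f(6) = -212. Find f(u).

Write f(u) = au^2 + bu + c. Substituting each data point gives a linear system:
  16a + 4b + c = -92
  25a + 5b + c = -146
  36a + 6b + c = -212
Solving the system yields a = -6, b = 0, c = 4.
So f(u) = -6u^2 + 4.
Check: f(5) = -146. ✓

f(u) = -6u^2 + 4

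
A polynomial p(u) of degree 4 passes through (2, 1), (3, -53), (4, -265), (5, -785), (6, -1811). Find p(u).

p(u) = -2u^4 + 3u^3 + 4u^2 - u - 5

Write p(u) = au^4 + bu^3 + cu^2 + du + e. Substituting each data point gives a linear system:
  16a + 8b + 4c + 2d + e = 1
  81a + 27b + 9c + 3d + e = -53
  256a + 64b + 16c + 4d + e = -265
  625a + 125b + 25c + 5d + e = -785
  1296a + 216b + 36c + 6d + e = -1811
Solving the system yields a = -2, b = 3, c = 4, d = -1, e = -5.
So p(u) = -2u⁴ + 3u³ + 4u² - u - 5.
Check: p(4) = -265. ✓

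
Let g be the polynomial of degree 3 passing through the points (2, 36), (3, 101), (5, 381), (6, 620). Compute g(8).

1356

Write g(s) = as^3 + bs^2 + cs + d. Substituting each data point gives a linear system:
  8a + 4b + 2c + d = 36
  27a + 9b + 3c + d = 101
  125a + 25b + 5c + d = 381
  216a + 36b + 6c + d = 620
Solving the system yields a = 2, b = 5, c = 2, d = -4.
So g(s) = 2s³ + 5s² + 2s - 4.
Then g(8) = 1356.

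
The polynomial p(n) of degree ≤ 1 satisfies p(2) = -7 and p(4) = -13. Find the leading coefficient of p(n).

-3

Write p(n) = an + b. Substituting each data point gives a linear system:
  2a + b = -7
  4a + b = -13
Solving the system yields a = -3, b = -1.
So p(n) = -3n - 1.
The leading coefficient is -3.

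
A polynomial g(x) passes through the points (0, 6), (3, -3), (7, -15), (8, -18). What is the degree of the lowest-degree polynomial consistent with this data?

Divided differences on the nodes 0, 3, 7, 8:
  order 0: 6  -3  -15  -18
  order 1: -3  -3  -3
  order 2: 0  0
  order 3: 0
The order-1 divided differences are all -3 (nonzero) and every higher order vanishes, so the data lies on a polynomial of degree exactly 1.

1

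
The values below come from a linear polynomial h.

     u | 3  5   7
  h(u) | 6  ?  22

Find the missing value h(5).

On equispaced nodes a degree-1 polynomial has vanishing second forward difference, so
  h(3) - 2·h(5) + h(7) = 0.
Substituting the known values and solving for h(5):
  -2·h(5) = -28
  h(5) = 14.

14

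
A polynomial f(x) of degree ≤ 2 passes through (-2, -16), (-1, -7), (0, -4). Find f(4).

Forward differences of the values at x = -2, -1, 0:
  f  : -16  -7  -4
  Δ  : 9  3
  Δ^2: -6
The second differences are constant, confirming degree 2.
Interpolating (Newton forward form) and evaluating at x = 4 gives f(4) = -52.

-52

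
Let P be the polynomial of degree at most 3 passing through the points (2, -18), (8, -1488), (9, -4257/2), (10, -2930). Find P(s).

Using the Lagrange interpolation formula with nodes 2, 8, 9, 10:
  L_0(s) = (s - 8)(s - 9)(s - 10) / -336
  L_1(s) = (s - 2)(s - 9)(s - 10) / 12
  L_2(s) = (s - 2)(s - 8)(s - 10) / -7
  L_3(s) = (s - 2)(s - 8)(s - 9) / 16
Then P(s) = -18·L_0(s) - 1488·L_1(s) - 4257/2·L_2(s) - 2930·L_3(s).
Expanding and collecting terms gives P(s) = -3s^3 + (1/2)s^2 + 2s.
Check: P(9) = -4257/2. ✓

P(s) = -3s^3 + (1/2)s^2 + 2s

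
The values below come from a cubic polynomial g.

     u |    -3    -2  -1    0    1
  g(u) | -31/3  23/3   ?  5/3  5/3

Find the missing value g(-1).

On equispaced nodes a degree-3 polynomial has vanishing fourth forward difference, so
  g(-3) - 4·g(-2) + 6·g(-1) - 4·g(0) + g(1) = 0.
Substituting the known values and solving for g(-1):
  6·g(-1) = 46
  g(-1) = 23/3.

23/3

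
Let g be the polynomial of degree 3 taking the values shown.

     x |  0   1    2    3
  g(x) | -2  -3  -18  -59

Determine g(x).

Write g(x) = ax^3 + bx^2 + cx + d. Substituting each data point gives a linear system:
  d = -2
  a + b + c + d = -3
  8a + 4b + 2c + d = -18
  27a + 9b + 3c + d = -59
Solving the system yields a = -2, b = -1, c = 2, d = -2.
So g(x) = -2x^3 - x^2 + 2x - 2.
Check: g(1) = -3. ✓

g(x) = -2x^3 - x^2 + 2x - 2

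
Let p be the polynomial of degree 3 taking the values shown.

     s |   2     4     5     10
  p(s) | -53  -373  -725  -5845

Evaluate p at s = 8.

Write p(s) = as^3 + bs^2 + cs + d. Substituting each data point gives a linear system:
  8a + 4b + 2c + d = -53
  64a + 16b + 4c + d = -373
  125a + 25b + 5c + d = -725
  1000a + 100b + 10c + d = -5845
Solving the system yields a = -6, b = 2, c = -4, d = -5.
So p(s) = -6s^3 + 2s^2 - 4s - 5.
Then p(8) = -2981.

-2981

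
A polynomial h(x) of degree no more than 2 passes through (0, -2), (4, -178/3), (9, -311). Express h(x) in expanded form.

h(x) = -4x^2 + (5/3)x - 2

Using the Lagrange interpolation formula with nodes 0, 4, 9:
  L_0(x) = (x - 4)(x - 9) / 36
  L_1(x) = x(x - 9) / -20
  L_2(x) = x(x - 4) / 45
Then h(x) = -2·L_0(x) - 178/3·L_1(x) - 311·L_2(x).
Expanding and collecting terms gives h(x) = -4x² + (5/3)x - 2.
Check: h(9) = -311. ✓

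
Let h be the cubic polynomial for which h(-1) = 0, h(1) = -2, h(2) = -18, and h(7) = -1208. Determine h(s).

Using the Lagrange interpolation formula with nodes -1, 1, 2, 7:
  L_0(s) = (s - 1)(s - 2)(s - 7) / -48
  L_1(s) = (s + 1)(s - 2)(s - 7) / 12
  L_2(s) = (s + 1)(s - 1)(s - 7) / -15
  L_3(s) = (s + 1)(s - 1)(s - 2) / 240
Then h(s) = 0·L_0(s) - 2·L_1(s) - 18·L_2(s) - 1208·L_3(s).
Expanding and collecting terms gives h(s) = -4s^3 + 3s^2 + 3s - 4.
Check: h(2) = -18. ✓

h(s) = -4s^3 + 3s^2 + 3s - 4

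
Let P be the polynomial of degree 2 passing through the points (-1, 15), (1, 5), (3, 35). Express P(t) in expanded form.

Write P(t) = at^2 + bt + c. Substituting each data point gives a linear system:
  a - b + c = 15
  a + b + c = 5
  9a + 3b + c = 35
Solving the system yields a = 5, b = -5, c = 5.
So P(t) = 5t^2 - 5t + 5.
Check: P(3) = 35. ✓

P(t) = 5t^2 - 5t + 5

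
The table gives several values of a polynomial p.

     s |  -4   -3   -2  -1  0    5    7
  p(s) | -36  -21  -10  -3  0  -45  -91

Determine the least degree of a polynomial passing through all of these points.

2

Divided differences on the nodes -4, -3, -2, -1, 0, 5, 7:
  order 0: -36  -21  -10  -3  0  -45  -91
  order 1: 15  11  7  3  -9  -23
  order 2: -2  -2  -2  -2  -2
  order 3: 0  0  0  0
  order 4: 0  0  0
  order 5: 0  0
  order 6: 0
The order-2 divided differences are all -2 (nonzero) and every higher order vanishes, so the data lies on a polynomial of degree exactly 2.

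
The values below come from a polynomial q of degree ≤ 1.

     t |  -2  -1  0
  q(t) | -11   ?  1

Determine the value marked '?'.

The 2 known points determine the degree-1 polynomial uniquely.
Write q(t) = at + b. Substituting each data point gives a linear system:
  -2a + b = -11
  b = 1
Solving the system yields a = 6, b = 1.
So q(t) = 6t + 1.
Then q(-1) = -5.

-5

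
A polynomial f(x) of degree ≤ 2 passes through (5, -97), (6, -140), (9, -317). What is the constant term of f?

-2

Write f(x) = ax^2 + bx + c. Substituting each data point gives a linear system:
  25a + 5b + c = -97
  36a + 6b + c = -140
  81a + 9b + c = -317
Solving the system yields a = -4, b = 1, c = -2.
So f(x) = -4x^2 + x - 2.
The constant term is -2.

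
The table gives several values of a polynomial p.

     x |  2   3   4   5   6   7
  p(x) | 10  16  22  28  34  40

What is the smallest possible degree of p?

Forward differences of the values at x = 2, 3, 4, 5, 6, 7:
  p  : 10  16  22  28  34  40
  Δ  : 6  6  6  6  6
  Δ^2: 0  0  0  0
  Δ^3: 0  0  0
  Δ^4: 0  0
  Δ^5: 0
The first differences are constant (6) and nonzero, while all higher differences vanish, so the minimal degree is 1.

1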